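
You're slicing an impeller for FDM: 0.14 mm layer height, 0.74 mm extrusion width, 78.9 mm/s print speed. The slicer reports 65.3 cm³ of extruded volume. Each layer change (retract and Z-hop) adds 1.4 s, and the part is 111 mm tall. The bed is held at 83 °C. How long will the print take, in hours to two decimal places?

2.53 hours

Extrusion cross-section = 0.14 × 0.74, so 0.1036 mm².
Total extruded path = 65300/0.1036 = 630308.9 mm.
Print-move time: 630308.9 / 78.9 → 7988.7 s.
Number of layers: 111 / 0.14 → 793 (rounded up).
Layer-change overhead = 793 × 1.4, so 1110.2 s.
Total = 7988.7 + 1110.2 = 9098.9 s = 2.53 hours.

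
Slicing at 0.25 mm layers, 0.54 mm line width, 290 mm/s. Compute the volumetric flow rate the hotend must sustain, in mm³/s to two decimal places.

Extrusion cross-section: 0.25 × 0.54 → 0.135 mm².
Volumetric flow = 290 × 0.135 = 39.15 mm³/s.

39.15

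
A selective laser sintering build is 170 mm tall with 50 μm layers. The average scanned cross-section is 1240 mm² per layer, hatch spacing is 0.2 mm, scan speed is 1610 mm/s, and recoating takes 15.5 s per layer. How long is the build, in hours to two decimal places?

18.28 hours

Layer count = ceil(170 / 0.05) = 3400.
Hatch length per layer: 1240 / 0.2 → 6200 mm.
Per-layer scan time = 6200 / 1610 = 3.8509 s.
Time per layer: 3.8509 + 15.5 → 19.3509 s.
3400 layers × 19.3509 s/layer = 65793.06 s, i.e. 18.28 hours.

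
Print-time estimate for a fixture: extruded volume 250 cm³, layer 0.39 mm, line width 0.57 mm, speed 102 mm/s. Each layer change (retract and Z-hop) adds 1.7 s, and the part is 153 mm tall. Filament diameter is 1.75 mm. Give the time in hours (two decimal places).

3.25 hours

Line area = 0.39 × 0.57, so 0.2223 mm².
Total extruded path = 250000/0.2223 = 1124606.4 mm.
Print-move time = 1124606.4 / 102, so 11025.6 s.
Layers = ⌈153/0.39⌉ = 393.
Non-print overhead = 393 × 1.7 = 668.1 s.
Total = 11025.6 + 668.1 = 11693.7 s = 3.25 hours.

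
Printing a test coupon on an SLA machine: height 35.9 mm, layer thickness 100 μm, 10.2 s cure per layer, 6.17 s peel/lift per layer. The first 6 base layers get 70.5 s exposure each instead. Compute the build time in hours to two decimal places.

1.73 hours

Layer count = ceil(35.9 / 0.1) = 359.
Bottom layers: 6 × (70.5 + 6.17) → 460.02 s.
Remaining layers: 353 × (10.2 + 6.17) → 5778.61 s.
Total = 460.02 + 5778.61 = 6238.63 s = 1.73 hours.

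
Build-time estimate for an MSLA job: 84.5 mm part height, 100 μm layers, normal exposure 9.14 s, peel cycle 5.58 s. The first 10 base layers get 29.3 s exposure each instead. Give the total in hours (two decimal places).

Number of layers: 84.5 / 0.1 → 845 (rounded up).
Base layers = 10 × (29.3 + 5.58), so 348.8 s.
Normal layers = 835 × (9.14 + 5.58) = 12291.2 s.
Total = 348.8 + 12291.2 = 12640 s = 3.51 hours.

3.51 hours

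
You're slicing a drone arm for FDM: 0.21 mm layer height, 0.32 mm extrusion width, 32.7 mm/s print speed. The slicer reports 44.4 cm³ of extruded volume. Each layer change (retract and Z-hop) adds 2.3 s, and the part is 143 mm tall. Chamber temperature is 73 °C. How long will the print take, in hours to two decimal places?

6.05 hours

Bead cross-section: 0.21 × 0.32 → 0.0672 mm².
Path length: 44400 mm³ / 0.0672 mm² → 660714.3 mm.
Print-move time = 660714.3 / 32.7, so 20205.3 s.
Layer count = ceil(143 / 0.21) = 681.
Non-print overhead = 681 × 2.3 = 1566.3 s.
Total = 20205.3 + 1566.3 = 21771.6 s = 6.05 hours.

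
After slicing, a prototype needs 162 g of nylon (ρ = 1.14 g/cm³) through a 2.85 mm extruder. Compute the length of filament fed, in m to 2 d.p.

22.28 m

Volume = 162 g / 1.14 g·cm⁻³ = 142.1053 cm³ = 142105.3 mm³.
Cross-section of 2.85 mm filament: π·(2.85/2)² = 6.3794 mm².
L = V/A = 142105.3/6.3794 = 22275.65 mm → 22.28 m.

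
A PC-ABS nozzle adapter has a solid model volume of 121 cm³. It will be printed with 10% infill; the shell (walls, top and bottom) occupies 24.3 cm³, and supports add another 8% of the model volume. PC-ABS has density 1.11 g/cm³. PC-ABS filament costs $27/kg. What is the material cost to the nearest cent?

Volume inside the shell = 121 − 24.3 = 96.7 cm³.
Deposited infill: 0.10 × 96.7 → 9.67 cm³.
Support = 0.08 × 121 = 9.68 cm³.
Total printed volume: 24.3 + 9.67 + 9.68 → 43.65 cm³.
Mass = 43.65 × 1.11 = 48.4515 g.
Cost = 48.4515 g / 1000 × $27/kg = $1.31.

$1.31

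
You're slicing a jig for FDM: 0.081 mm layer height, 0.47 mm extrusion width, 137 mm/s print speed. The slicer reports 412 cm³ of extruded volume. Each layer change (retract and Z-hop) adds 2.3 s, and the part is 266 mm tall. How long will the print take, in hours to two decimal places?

Line area = 0.081 × 0.47, so 0.03807 mm².
Toolpath length = 412 cm³ / 0.03807 mm² = 412000 / 0.03807 = 10822169.7 mm.
Print-move time: 10822169.7 / 137 → 78993.9 s.
Number of layers: 266 / 0.081 → 3284 (rounded up).
Non-print overhead: 3284 × 2.3 → 7553.2 s.
Total = 78993.9 + 7553.2 = 86547.1 s = 24.04 hours.

24.04 hours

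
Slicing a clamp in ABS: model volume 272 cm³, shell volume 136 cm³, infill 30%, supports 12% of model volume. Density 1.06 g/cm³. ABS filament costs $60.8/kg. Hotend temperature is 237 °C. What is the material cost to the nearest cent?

$13.50

Infill region = 272 − 136, so 136 cm³.
Infill deposited = 0.30 × 136, so 40.8 cm³.
Support = 0.12 × 272 = 32.64 cm³.
Deposited volume = 136 + 40.8 + 32.64 = 209.44 cm³.
Mass = 209.44 × 1.06, so 222.0064 g.
Cost = 222.0064 g / 1000 × $60.8/kg = $13.50.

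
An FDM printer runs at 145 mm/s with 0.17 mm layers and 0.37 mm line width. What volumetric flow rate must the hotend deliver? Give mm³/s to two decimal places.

9.12

Bead cross-section: 0.17 × 0.37 → 0.0629 mm².
Volumetric flow = 145 × 0.0629 = 9.12 mm³/s.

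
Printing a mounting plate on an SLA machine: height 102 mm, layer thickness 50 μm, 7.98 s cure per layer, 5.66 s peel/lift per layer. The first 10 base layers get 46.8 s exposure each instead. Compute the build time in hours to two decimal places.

7.84 hours

Number of layers: 102 / 0.05 → 2040 (rounded up).
Burn-in layers = 10 × (46.8 + 5.66), so 524.6 s.
Remaining layers: 2030 × (7.98 + 5.66) → 27689.2 s.
Sum: 524.6 + 27689.2 = 28213.8 s → 7.84 hours.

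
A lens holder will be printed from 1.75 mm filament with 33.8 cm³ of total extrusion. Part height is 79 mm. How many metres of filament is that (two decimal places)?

Cross-section of 1.75 mm filament: π·(1.75/2)² = 2.4053 mm².
Length = 33.8 cm³ / 2.4053 mm² = 33800 / 2.4053 = 14052.3 mm = 14.05 m.

14.05 m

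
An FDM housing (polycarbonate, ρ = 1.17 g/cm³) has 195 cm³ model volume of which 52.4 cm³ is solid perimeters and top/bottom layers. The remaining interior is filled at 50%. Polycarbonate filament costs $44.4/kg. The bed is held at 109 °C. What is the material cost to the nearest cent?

$6.43

Interior volume: 195 − 52.4 → 142.6 cm³.
Deposited infill = 0.50 × 142.6, so 71.3 cm³.
Total printed volume: 52.4 + 71.3 → 123.7 cm³.
Mass: 123.7 × 1.17 → 144.729 g.
At $44.4/kg: 144.729/1000 × 44.4 = $6.43.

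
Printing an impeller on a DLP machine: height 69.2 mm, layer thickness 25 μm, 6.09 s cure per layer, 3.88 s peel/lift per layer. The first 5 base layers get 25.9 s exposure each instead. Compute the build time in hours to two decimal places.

Layers = ⌈69.2/0.025⌉ = 2768.
Base layers: 5 × (25.9 + 3.88) → 148.9 s.
Regular layers = 2763 × (6.09 + 3.88) = 27547.11 s.
Total = 148.9 + 27547.11 = 27696.01 s = 7.69 hours.

7.69 hours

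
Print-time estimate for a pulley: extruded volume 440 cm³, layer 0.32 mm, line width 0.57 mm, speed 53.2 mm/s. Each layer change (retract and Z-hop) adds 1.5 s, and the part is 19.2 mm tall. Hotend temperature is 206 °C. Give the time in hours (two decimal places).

12.62 hours

Bead cross-section = 0.32 × 0.57 = 0.1824 mm².
Path length: 440000 mm³ / 0.1824 mm² → 2412280.7 mm.
Time extruding = 2412280.7 / 53.2 = 45343.6 s.
Number of layers: 19.2 / 0.32 → 60 (rounded up).
Z-hop total = 60 × 1.5 = 90 s.
Altogether 45343.6 + 90 = 45433.6 s, i.e. 12.62 hours.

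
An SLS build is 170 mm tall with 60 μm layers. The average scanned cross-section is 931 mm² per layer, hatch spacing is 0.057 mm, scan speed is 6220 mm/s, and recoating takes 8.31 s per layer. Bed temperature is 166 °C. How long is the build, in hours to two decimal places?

8.61 hours

Layer count = ceil(170 / 0.06) = 2834.
Per-layer scan distance = 931 / 0.057, so 16333.3 mm.
Laser time per layer = 16333.3 / 6220 = 2.6259 s.
Per-layer time = 2.6259 + 8.31, so 10.9359 s.
Build time = 2834 × 10.9359 = 30992.3406 s = 8.61 hours.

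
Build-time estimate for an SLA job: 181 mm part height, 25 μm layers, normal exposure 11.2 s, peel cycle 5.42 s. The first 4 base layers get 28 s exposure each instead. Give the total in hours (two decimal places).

33.44 hours

Layer count = ceil(181 / 0.025) = 7240.
Bottom layers = 4 × (28 + 5.42) = 133.68 s.
Regular layers = 7236 × (11.2 + 5.42), so 120262.32 s.
Total = 133.68 + 120262.32 = 120396 s = 33.44 hours.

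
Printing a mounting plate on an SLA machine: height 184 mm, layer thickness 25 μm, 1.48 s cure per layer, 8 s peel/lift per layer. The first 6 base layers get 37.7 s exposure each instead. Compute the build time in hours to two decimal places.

19.44 hours

Layer count = ceil(184 / 0.025) = 7360.
Bottom layers: 6 × (37.7 + 8) → 274.2 s.
Normal layers = 7354 × (1.48 + 8) = 69715.92 s.
Sum: 274.2 + 69715.92 = 69990.12 s → 19.44 hours.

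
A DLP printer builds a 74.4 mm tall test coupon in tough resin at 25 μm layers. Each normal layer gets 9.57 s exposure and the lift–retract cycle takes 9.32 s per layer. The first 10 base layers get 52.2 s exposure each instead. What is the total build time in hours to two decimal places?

Layer count = ceil(74.4 / 0.025) = 2976.
Burn-in layers = 10 × (52.2 + 9.32) = 615.2 s.
Remaining layers = 2966 × (9.57 + 9.32), so 56027.74 s.
Total = 615.2 + 56027.74 = 56642.94 s = 15.73 hours.

15.73 hours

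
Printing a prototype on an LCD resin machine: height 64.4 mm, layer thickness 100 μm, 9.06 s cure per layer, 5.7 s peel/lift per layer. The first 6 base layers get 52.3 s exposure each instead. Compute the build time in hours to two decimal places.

Layers = ⌈64.4/0.1⌉ = 644.
Base layers: 6 × (52.3 + 5.7) → 348 s.
Regular layers: 638 × (9.06 + 5.7) → 9416.88 s.
Total = 348 + 9416.88 = 9764.88 s = 2.71 hours.

2.71 hours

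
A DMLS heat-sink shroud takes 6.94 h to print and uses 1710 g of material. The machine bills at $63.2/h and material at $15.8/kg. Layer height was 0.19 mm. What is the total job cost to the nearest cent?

Machine cost = 63.2 × 6.94, so $438.608.
Material charge = 15.8 × 1710/1000, so $27.018.
Job cost: 438.608 + 27.018 = 465.626 ≈ $465.63.

$465.63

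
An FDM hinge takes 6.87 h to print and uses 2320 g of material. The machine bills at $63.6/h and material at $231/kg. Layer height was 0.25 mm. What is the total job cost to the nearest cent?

Time charge = 63.6 × 6.87 = $436.932.
Material cost = 231 × 2320/1000 = $535.92.
Job cost: 436.932 + 535.92 = 972.852 ≈ $972.85.

$972.85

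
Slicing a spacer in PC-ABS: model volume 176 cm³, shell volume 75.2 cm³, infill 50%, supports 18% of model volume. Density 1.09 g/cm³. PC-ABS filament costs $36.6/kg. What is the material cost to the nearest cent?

Infill region: 176 − 75.2 → 100.8 cm³.
Infill volume: 0.50 × 100.8 → 50.4 cm³.
Support = 0.18 × 176, so 31.68 cm³.
Deposited volume: 75.2 + 50.4 + 31.68 → 157.28 cm³.
Mass: 157.28 × 1.09 → 171.4352 g.
Cost = 171.4352 g / 1000 × $36.6/kg = $6.27.

$6.27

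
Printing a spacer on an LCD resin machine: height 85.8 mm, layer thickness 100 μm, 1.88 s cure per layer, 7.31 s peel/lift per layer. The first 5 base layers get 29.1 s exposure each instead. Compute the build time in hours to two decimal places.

Layer count = ceil(85.8 / 0.1) = 858.
Burn-in layers = 5 × (29.1 + 7.31), so 182.05 s.
Remaining layers = 853 × (1.88 + 7.31), so 7839.07 s.
Sum: 182.05 + 7839.07 = 8021.12 s → 2.23 hours.

2.23 hours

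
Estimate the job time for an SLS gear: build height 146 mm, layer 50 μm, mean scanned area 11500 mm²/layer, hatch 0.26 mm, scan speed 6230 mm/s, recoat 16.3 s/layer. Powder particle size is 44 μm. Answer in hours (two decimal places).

Layer count = ceil(146 / 0.05) = 2920.
Per-layer scan distance = 11500 / 0.26, so 44230.8 mm.
Scan time per layer: 44230.8 / 6230 → 7.0996 s.
Layer cycle = 7.0996 + 16.3, so 23.3996 s.
Total: 2920 × 23.3996 s = 68326.832 s → 18.98 hours.

18.98 hours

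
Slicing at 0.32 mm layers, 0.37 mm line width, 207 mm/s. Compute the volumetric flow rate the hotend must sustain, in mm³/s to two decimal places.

Bead cross-section = 0.32 × 0.37, so 0.1184 mm².
Q = v·A = 207 × 0.1184 = 24.51 mm³/s.

24.51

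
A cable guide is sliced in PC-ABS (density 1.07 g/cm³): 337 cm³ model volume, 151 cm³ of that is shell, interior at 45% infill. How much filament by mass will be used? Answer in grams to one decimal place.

Interior volume = 337 − 151, so 186 cm³.
Deposited infill: 0.45 × 186 → 83.7 cm³.
Deposited volume = 151 + 83.7, so 234.7 cm³.
Mass = 234.7 × 1.07, so 251.129 g.

251.1 g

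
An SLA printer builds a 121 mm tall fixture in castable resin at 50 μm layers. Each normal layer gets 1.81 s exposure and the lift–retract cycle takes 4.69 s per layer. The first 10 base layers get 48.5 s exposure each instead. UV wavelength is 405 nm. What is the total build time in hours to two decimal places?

4.50 hours

Layer count = ceil(121 / 0.05) = 2420.
Bottom layers = 10 × (48.5 + 4.69), so 531.9 s.
Remaining layers = 2410 × (1.81 + 4.69), so 15665 s.
Total = 531.9 + 15665 = 16196.9 s = 4.50 hours.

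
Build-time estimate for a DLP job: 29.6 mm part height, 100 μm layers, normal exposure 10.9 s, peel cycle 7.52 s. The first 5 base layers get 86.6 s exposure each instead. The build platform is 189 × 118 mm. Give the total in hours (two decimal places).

1.62 hours

Number of layers: 29.6 / 0.1 → 296 (rounded up).
Burn-in layers = 5 × (86.6 + 7.52) = 470.6 s.
Remaining layers: 291 × (10.9 + 7.52) → 5360.22 s.
Sum: 470.6 + 5360.22 = 5830.82 s → 1.62 hours.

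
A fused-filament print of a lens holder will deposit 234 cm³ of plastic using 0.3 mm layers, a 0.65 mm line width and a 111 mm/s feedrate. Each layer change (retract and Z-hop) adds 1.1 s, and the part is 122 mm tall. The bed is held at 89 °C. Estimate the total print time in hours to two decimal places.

Line area = 0.3 × 0.65, so 0.195 mm².
Path length: 234000 mm³ / 0.195 mm² → 1200000 mm.
Print-move time = 1200000 / 111 = 10810.8 s.
Number of layers: 122 / 0.3 → 407 (rounded up).
Layer-change overhead = 407 × 1.1 = 447.7 s.
Total = 10810.8 + 447.7 = 11258.5 s = 3.13 hours.

3.13 hours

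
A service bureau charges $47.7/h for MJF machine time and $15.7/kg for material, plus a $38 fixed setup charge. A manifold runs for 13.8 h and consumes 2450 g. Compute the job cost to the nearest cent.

$734.73

Time charge = 47.7 × 13.8, so $658.26.
Material charge = 15.7 × 2450/1000 = $38.465.
Adding setup: 658.26 + 38.465 + 38 → 734.725 ≈ $734.73.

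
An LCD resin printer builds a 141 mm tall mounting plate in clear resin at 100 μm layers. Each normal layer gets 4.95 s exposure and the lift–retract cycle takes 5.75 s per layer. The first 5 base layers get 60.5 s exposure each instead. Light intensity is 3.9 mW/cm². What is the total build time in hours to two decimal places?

Layer count = ceil(141 / 0.1) = 1410.
Base layers = 5 × (60.5 + 5.75), so 331.25 s.
Remaining layers: 1405 × (4.95 + 5.75) → 15033.5 s.
Sum: 331.25 + 15033.5 = 15364.75 s → 4.27 hours.

4.27 hours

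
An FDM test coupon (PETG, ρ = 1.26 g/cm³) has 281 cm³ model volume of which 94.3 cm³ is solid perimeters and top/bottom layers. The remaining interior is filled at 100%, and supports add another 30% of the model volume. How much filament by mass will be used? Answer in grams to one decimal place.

Volume inside the shell = 281 − 94.3 = 186.7 cm³.
Infill deposited: 1.00 × 186.7 → 186.7 cm³.
Support = 0.30 × 281, so 84.3 cm³.
Total printed volume = 94.3 + 186.7 + 84.3 = 365.3 cm³.
Mass: 365.3 × 1.26 → 460.278 g.

460.3 g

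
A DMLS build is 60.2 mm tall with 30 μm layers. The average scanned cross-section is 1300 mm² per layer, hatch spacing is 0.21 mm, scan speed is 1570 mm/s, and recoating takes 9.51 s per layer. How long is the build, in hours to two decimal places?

7.50 hours

Layer count = ceil(60.2 / 0.03) = 2007.
Hatch length per layer = 1300 / 0.21, so 6190.5 mm.
Per-layer scan time = 6190.5 / 1570 = 3.943 s.
Layer cycle = 3.943 + 9.51 = 13.453 s.
Build time = 2007 × 13.453 = 27000.171 s = 7.50 hours.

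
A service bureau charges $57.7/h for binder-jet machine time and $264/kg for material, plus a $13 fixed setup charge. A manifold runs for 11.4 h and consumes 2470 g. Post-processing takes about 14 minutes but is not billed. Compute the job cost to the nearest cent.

$1322.86

Time charge: 57.7 × 11.4 → $657.78.
Material cost = 264 × 2470/1000, so $652.08.
Adding setup: 657.78 + 652.08 + 13 → $1322.86.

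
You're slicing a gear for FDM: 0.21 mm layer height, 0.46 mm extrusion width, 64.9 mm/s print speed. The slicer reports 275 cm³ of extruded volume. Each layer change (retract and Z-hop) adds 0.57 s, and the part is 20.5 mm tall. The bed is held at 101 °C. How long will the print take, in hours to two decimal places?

12.20 hours

Extrusion cross-section: 0.21 × 0.46 → 0.0966 mm².
Total extruded path = 275000/0.0966 = 2846790.9 mm.
Print-move time = 2846790.9 / 64.9 = 43864.3 s.
Layers = ⌈20.5/0.21⌉ = 98.
Layer-change overhead = 98 × 0.57, so 55.86 s.
Total = 43864.3 + 55.86 = 43920.16 s = 12.20 hours.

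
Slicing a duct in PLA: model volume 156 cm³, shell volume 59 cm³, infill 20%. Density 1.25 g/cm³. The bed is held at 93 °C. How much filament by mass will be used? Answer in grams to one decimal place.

98.0 g

Interior volume = 156 − 59, so 97 cm³.
Infill deposited = 0.20 × 97 = 19.4 cm³.
Total printed volume = 59 + 19.4, so 78.4 cm³.
Mass = 78.4 × 1.25, so 98 g.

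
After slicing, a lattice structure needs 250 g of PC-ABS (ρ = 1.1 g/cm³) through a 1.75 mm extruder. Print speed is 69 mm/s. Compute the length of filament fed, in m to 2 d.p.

Volume = 250 g / 1.1 g·cm⁻³ = 227.2727 cm³ = 227272.7 mm³.
A = π r² = π × 0.875² = 2.4053 mm².
Length = 227272.7 / 2.4053 = 94488.3 mm = 94.49 m.

94.49 m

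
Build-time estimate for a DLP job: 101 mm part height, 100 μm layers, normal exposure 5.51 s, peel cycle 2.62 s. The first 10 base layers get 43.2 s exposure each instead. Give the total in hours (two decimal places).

2.39 hours

Layers = ⌈101/0.1⌉ = 1010.
Base layers = 10 × (43.2 + 2.62) = 458.2 s.
Remaining layers: 1000 × (5.51 + 2.62) → 8130 s.
Total = 458.2 + 8130 = 8588.2 s = 2.39 hours.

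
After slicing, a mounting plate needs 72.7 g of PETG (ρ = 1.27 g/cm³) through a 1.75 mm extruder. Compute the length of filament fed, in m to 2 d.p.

Extruded volume: 72.7/1.27 = 57.2441 cm³ (57244.1 mm³).
A = π r² = π × 0.875² = 2.4053 mm².
Length = 57244.1 / 2.4053 = 23799.15 mm = 23.80 m.

23.80 m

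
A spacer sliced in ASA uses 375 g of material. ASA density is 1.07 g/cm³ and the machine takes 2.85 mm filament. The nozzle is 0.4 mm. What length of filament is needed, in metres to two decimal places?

Extruded volume: 375/1.07 = 350.4673 cm³ (350467.3 mm³).
Cross-section of 2.85 mm filament: π·(2.85/2)² = 6.3794 mm².
Length = 350467.3 / 6.3794 = 54937.35 mm = 54.94 m.

54.94 m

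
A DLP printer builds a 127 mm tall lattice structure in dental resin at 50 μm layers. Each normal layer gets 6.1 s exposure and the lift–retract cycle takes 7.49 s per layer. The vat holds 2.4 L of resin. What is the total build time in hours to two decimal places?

9.59 hours

Layer count = ceil(127 / 0.05) = 2540.
Per-layer time = 6.1 + 7.49 = 13.59 s.
Build time: 2540 × 13.59 s = 34518.6 s, i.e. 9.59 hours.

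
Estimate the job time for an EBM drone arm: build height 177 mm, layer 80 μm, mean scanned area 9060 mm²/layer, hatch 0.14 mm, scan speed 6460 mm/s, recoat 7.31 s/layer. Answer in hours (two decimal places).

Layer count = ceil(177 / 0.08) = 2213.
Scan path per layer = 9060 / 0.14, so 64714.3 mm.
Scan time per layer = 64714.3 / 6460, so 10.0177 s.
Time per layer = 10.0177 + 7.31 = 17.3277 s.
Build time = 2213 × 17.3277 = 38346.2001 s = 10.65 hours.

10.65 hours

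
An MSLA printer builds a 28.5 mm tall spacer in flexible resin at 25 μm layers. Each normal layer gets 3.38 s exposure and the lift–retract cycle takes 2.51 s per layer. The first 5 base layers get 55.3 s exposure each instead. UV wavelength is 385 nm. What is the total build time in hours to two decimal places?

1.94 hours

Number of layers: 28.5 / 0.025 → 1140 (rounded up).
Bottom layers = 5 × (55.3 + 2.51) = 289.05 s.
Regular layers = 1135 × (3.38 + 2.51), so 6685.15 s.
Sum: 289.05 + 6685.15 = 6974.2 s → 1.94 hours.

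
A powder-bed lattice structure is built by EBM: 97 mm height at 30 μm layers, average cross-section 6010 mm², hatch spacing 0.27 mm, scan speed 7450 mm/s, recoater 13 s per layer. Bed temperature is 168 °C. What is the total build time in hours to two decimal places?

14.36 hours

Layer count = ceil(97 / 0.03) = 3234.
Hatch length per layer = 6010 / 0.27 = 22259.3 mm.
Beam time per layer: 22259.3 / 7450 → 2.9878 s.
Per-layer time = 2.9878 + 13, so 15.9878 s.
Build time = 3234 × 15.9878 = 51704.5452 s = 14.36 hours.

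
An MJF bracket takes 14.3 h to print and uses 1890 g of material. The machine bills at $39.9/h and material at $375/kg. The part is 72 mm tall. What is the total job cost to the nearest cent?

$1279.32

Machine-time cost: 39.9 × 14.3 → $570.57.
Material cost: 375 × 1890/1000 → $708.75.
Total = 570.57 + 708.75 = $1279.32.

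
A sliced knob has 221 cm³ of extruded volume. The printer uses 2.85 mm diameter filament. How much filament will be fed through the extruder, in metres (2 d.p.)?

34.64 m

Cross-section of 2.85 mm filament: π·(2.85/2)² = 6.3794 mm².
Length = 221 cm³ / 6.3794 mm² = 221000 / 6.3794 = 34642.76 mm = 34.64 m.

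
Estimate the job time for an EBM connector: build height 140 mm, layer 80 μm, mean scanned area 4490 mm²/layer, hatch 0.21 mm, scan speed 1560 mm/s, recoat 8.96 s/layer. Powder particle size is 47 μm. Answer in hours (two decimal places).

11.02 hours

Number of layers: 140 / 0.08 → 1750 (rounded up).
Per-layer scan distance: 4490 / 0.21 → 21381 mm.
Scan time per layer = 21381 / 1560, so 13.7058 s.
Time per layer = 13.7058 + 8.96 = 22.6658 s.
Total: 1750 × 22.6658 s = 39665.15 s → 11.02 hours.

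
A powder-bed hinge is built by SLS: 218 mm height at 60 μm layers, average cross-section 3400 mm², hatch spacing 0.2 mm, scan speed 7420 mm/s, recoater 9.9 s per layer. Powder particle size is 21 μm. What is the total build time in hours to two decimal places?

12.31 hours

Layer count = ceil(218 / 0.06) = 3634.
Scan path per layer = 3400 / 0.2, so 17000 mm.
Scan time per layer: 17000 / 7420 → 2.2911 s.
Time per layer = 2.2911 + 9.9 = 12.1911 s.
Total: 3634 × 12.1911 s = 44302.4574 s → 12.31 hours.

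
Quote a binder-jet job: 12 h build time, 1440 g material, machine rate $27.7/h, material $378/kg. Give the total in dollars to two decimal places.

Time charge: 27.7 × 12 → $332.40.
Material cost = 378 × 1440/1000, so $544.32.
Total = 332.40 + 544.32 = $876.72.

$876.72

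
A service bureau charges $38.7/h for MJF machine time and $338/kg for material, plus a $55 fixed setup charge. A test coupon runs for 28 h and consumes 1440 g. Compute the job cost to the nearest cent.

$1625.32

Machine-time cost: 38.7 × 28 → $1083.60.
Material charge = 338 × 1440/1000 = $486.72.
Adding setup: 1083.60 + 486.72 + 55 → $1625.32.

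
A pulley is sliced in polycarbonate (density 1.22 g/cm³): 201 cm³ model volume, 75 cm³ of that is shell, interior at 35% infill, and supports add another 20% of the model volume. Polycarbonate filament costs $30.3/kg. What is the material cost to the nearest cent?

Volume inside the shell = 201 − 75, so 126 cm³.
Infill volume: 0.35 × 126 → 44.1 cm³.
Support = 0.20 × 201, so 40.2 cm³.
Total printed volume = 75 + 44.1 + 40.2 = 159.3 cm³.
Mass: 159.3 × 1.22 → 194.346 g.
At $30.3/kg: 194.346/1000 × 30.3 = $5.89.

$5.89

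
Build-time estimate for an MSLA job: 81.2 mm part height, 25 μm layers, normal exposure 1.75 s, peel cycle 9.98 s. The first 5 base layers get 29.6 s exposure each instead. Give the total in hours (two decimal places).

Layers = ⌈81.2/0.025⌉ = 3248.
Burn-in layers: 5 × (29.6 + 9.98) → 197.9 s.
Normal layers: 3243 × (1.75 + 9.98) → 38040.39 s.
Sum: 197.9 + 38040.39 = 38238.29 s → 10.62 hours.

10.62 hours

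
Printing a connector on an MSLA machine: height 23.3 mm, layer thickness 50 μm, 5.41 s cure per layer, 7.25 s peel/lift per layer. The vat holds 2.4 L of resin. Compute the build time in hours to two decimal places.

Layers = ⌈23.3/0.05⌉ = 466.
Each layer takes: 5.41 + 7.25 → 12.66 s.
Total = 466 × 12.66 = 5899.56 s = 1.64 hours.

1.64 hours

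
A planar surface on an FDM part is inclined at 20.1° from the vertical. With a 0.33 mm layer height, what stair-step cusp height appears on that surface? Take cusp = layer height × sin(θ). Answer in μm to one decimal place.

113.4 μm

sin(20.1°) = 0.3437, so cusp = 0.33 × 0.3437 = 0.113421 mm → 113.4 μm.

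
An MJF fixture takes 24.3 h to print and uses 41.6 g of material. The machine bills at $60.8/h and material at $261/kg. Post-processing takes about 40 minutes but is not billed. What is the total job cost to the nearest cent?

Machine cost: 60.8 × 24.3 → $1477.44.
Feedstock cost: 261 × 41.6/1000 → $10.8576.
Job cost: 1477.44 + 10.8576 = 1488.2976 ≈ $1488.30.

$1488.30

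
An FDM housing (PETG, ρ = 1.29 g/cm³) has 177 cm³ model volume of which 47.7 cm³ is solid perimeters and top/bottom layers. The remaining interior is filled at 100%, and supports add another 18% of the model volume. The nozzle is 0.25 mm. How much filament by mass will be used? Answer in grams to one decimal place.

269.4 g

Volume inside the shell = 177 − 47.7, so 129.3 cm³.
Infill deposited: 1.00 × 129.3 → 129.3 cm³.
Support: 0.18 × 177 → 31.86 cm³.
Total printed volume = 47.7 + 129.3 + 31.86, so 208.86 cm³.
Mass = 208.86 × 1.29 = 269.4294 g.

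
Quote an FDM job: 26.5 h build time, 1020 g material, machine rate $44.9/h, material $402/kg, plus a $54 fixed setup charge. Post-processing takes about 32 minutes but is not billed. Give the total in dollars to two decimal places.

Time charge = 44.9 × 26.5, so $1189.85.
Feedstock cost = 402 × 1020/1000, so $410.04.
Total = 1189.85 + 410.04 + 54 = $1653.89.

$1653.89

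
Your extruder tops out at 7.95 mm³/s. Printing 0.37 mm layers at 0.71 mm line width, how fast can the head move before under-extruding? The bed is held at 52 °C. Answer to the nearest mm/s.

A = 0.37 × 0.71 = 0.2627 mm².
v_max = Q/A = 7.95/0.2627 = 30.26 mm/s → 30 mm/s.

30 mm/s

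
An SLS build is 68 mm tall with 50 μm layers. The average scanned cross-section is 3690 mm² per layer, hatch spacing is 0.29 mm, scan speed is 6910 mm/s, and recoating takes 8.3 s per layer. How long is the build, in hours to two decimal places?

3.83 hours

Number of layers: 68 / 0.05 → 1360 (rounded up).
Hatch length per layer: 3690 / 0.29 → 12724.1 mm.
Scan time per layer: 12724.1 / 6910 → 1.8414 s.
Layer cycle: 1.8414 + 8.3 → 10.1414 s.
1360 layers × 10.1414 s/layer = 13792.304 s, i.e. 3.83 hours.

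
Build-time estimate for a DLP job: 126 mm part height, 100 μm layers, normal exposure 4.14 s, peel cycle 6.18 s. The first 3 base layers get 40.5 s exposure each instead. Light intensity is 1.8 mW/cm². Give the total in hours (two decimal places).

Layer count = ceil(126 / 0.1) = 1260.
Bottom layers = 3 × (40.5 + 6.18), so 140.04 s.
Regular layers: 1257 × (4.14 + 6.18) → 12972.24 s.
Sum: 140.04 + 12972.24 = 13112.28 s → 3.64 hours.

3.64 hours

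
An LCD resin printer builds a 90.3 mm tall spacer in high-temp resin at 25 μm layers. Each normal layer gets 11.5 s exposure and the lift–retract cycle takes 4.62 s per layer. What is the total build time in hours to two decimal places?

16.17 hours

Layer count = ceil(90.3 / 0.025) = 3612.
Cycle time = 11.5 + 4.62, so 16.12 s.
Build time: 3612 × 16.12 s = 58225.44 s, i.e. 16.17 hours.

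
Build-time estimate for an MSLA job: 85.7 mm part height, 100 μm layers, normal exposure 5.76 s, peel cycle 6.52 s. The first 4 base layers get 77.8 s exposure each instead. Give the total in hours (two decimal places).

3.00 hours

Number of layers: 85.7 / 0.1 → 857 (rounded up).
Burn-in layers = 4 × (77.8 + 6.52), so 337.28 s.
Regular layers: 853 × (5.76 + 6.52) → 10474.84 s.
Sum: 337.28 + 10474.84 = 10812.12 s → 3.00 hours.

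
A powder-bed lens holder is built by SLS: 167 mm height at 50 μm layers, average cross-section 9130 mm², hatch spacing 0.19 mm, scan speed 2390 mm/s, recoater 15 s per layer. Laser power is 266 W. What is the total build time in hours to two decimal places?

32.57 hours

Layers = ⌈167/0.05⌉ = 3340.
Per-layer scan distance: 9130 / 0.19 → 48052.6 mm.
Scan time per layer = 48052.6 / 2390 = 20.1057 s.
Per-layer time = 20.1057 + 15 = 35.1057 s.
Total: 3340 × 35.1057 s = 117253.038 s → 32.57 hours.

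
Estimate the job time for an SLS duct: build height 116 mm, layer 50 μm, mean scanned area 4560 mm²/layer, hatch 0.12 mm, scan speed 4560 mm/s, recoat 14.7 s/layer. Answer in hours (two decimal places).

Layer count = ceil(116 / 0.05) = 2320.
Scan path per layer: 4560 / 0.12 → 38000 mm.
Scan time per layer: 38000 / 4560 → 8.3333 s.
Time per layer = 8.3333 + 14.7, so 23.0333 s.
Build time = 2320 × 23.0333 = 53437.256 s = 14.84 hours.

14.84 hours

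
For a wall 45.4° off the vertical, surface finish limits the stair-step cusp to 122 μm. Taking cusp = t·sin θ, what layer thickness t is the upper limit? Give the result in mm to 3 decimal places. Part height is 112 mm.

0.171 mm

sin(45.4°) = 0.7120; t_max = 0.122/0.7120 = 0.171 mm.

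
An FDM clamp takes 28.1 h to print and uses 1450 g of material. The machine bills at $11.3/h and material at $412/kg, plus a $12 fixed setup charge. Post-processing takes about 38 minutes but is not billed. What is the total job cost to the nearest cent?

$926.93

Machine cost = 11.3 × 28.1, so $317.53.
Material cost: 412 × 1450/1000 → $597.40.
Total = 317.53 + 597.40 + 12 = $926.93.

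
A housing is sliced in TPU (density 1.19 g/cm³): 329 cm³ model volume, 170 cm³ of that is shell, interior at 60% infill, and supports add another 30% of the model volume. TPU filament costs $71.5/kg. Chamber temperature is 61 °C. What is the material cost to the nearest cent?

Volume inside the shell = 329 − 170 = 159 cm³.
Infill volume: 0.60 × 159 → 95.4 cm³.
Support: 0.30 × 329 → 98.7 cm³.
Total extruded = 170 + 95.4 + 98.7, so 364.1 cm³.
Mass = 364.1 × 1.19, so 433.279 g.
At $71.5/kg: 433.279/1000 × 71.5 = $30.98.

$30.98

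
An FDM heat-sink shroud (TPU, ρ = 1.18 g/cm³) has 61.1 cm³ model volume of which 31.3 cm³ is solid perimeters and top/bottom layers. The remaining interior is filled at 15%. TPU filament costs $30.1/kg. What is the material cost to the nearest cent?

$1.27

Interior volume = 61.1 − 31.3, so 29.8 cm³.
Infill deposited = 0.15 × 29.8, so 4.47 cm³.
Total extruded: 31.3 + 4.47 → 35.77 cm³.
Mass = 35.77 × 1.18 = 42.2086 g.
At $30.1/kg: 42.2086/1000 × 30.1 = $1.27.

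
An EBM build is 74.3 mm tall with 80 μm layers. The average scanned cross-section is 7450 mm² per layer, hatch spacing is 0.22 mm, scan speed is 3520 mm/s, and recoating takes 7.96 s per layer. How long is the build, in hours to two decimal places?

4.54 hours

Layers = ⌈74.3/0.08⌉ = 929.
Scan path per layer = 7450 / 0.22 = 33863.6 mm.
Scan time per layer = 33863.6 / 3520, so 9.6203 s.
Layer cycle: 9.6203 + 7.96 → 17.5803 s.
929 layers × 17.5803 s/layer = 16332.0987 s, i.e. 4.54 hours.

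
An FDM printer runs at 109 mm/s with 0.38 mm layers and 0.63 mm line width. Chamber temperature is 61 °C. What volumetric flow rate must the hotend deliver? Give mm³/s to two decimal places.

26.09

A: 0.38 × 0.63 → 0.2394 mm².
Q = v·A = 109 × 0.2394 = 26.09 mm³/s.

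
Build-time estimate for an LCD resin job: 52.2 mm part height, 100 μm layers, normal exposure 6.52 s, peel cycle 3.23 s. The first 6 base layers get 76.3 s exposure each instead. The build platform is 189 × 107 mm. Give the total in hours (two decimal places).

1.53 hours

Number of layers: 52.2 / 0.1 → 522 (rounded up).
Base layers = 6 × (76.3 + 3.23), so 477.18 s.
Normal layers = 516 × (6.52 + 3.23), so 5031 s.
Sum: 477.18 + 5031 = 5508.18 s → 1.53 hours.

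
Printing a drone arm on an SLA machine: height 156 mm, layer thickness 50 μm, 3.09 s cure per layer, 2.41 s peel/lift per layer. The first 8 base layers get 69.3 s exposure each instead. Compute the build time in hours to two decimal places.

4.91 hours

Number of layers: 156 / 0.05 → 3120 (rounded up).
Base layers = 8 × (69.3 + 2.41) = 573.68 s.
Regular layers = 3112 × (3.09 + 2.41) = 17116 s.
Sum: 573.68 + 17116 = 17689.68 s → 4.91 hours.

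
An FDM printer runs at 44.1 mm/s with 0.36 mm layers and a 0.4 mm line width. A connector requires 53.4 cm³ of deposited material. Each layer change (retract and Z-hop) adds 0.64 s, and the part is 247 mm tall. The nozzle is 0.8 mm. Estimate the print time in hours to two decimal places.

Line area: 0.36 × 0.4 → 0.144 mm².
Toolpath length = 53.4 cm³ / 0.144 mm² = 53400 / 0.144 = 370833.3 mm.
Extrusion time: 370833.3 / 44.1 → 8408.9 s.
Layers = ⌈247/0.36⌉ = 687.
Z-hop total = 687 × 0.64 = 439.68 s.
Total = 8408.9 + 439.68 = 8848.58 s = 2.46 hours.

2.46 hours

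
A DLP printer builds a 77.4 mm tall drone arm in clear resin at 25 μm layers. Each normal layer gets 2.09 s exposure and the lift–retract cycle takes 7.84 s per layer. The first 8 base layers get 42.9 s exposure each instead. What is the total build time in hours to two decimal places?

Layers = ⌈77.4/0.025⌉ = 3096.
Base layers = 8 × (42.9 + 7.84), so 405.92 s.
Normal layers = 3088 × (2.09 + 7.84) = 30663.84 s.
Total = 405.92 + 30663.84 = 31069.76 s = 8.63 hours.

8.63 hours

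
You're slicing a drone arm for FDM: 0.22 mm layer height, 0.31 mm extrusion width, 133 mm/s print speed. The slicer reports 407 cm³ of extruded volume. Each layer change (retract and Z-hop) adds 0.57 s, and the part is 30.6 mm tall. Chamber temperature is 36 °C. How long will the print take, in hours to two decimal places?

12.49 hours

Line area = 0.22 × 0.31, so 0.0682 mm².
Total extruded path = 407000/0.0682 = 5967741.9 mm.
Time extruding = 5967741.9 / 133 = 44870.2 s.
Number of layers: 30.6 / 0.22 → 140 (rounded up).
Layer-change overhead: 140 × 0.57 → 79.8 s.
Altogether 44870.2 + 79.8 = 44950 s, i.e. 12.49 hours.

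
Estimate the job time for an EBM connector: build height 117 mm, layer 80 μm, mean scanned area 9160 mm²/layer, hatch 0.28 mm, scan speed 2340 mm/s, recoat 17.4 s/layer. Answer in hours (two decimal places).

12.75 hours

Number of layers: 117 / 0.08 → 1463 (rounded up).
Per-layer scan distance = 9160 / 0.28 = 32714.3 mm.
Scan time per layer = 32714.3 / 2340, so 13.9805 s.
Layer cycle = 13.9805 + 17.4 = 31.3805 s.
1463 layers × 31.3805 s/layer = 45909.6715 s, i.e. 12.75 hours.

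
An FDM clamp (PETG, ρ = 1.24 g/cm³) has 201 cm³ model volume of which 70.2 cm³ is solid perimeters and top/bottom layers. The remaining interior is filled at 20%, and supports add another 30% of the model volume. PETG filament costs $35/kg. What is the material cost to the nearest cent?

Interior volume = 201 − 70.2 = 130.8 cm³.
Infill deposited = 0.20 × 130.8, so 26.16 cm³.
Support: 0.30 × 201 → 60.3 cm³.
Total printed volume: 70.2 + 26.16 + 60.3 → 156.66 cm³.
Mass: 156.66 × 1.24 → 194.2584 g.
Cost = 194.2584 g / 1000 × $35/kg = $6.80.

$6.80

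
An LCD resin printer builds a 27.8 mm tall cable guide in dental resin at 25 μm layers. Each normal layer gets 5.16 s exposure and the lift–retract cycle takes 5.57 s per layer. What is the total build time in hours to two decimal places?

Layer count = ceil(27.8 / 0.025) = 1112.
Cycle time = 5.16 + 5.57, so 10.73 s.
Total = 1112 × 10.73 = 11931.76 s = 3.31 hours.

3.31 hours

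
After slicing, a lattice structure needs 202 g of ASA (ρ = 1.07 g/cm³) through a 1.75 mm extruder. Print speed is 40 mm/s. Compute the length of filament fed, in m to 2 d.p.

78.49 m

Volume = 202 g / 1.07 g·cm⁻³ = 188.785 cm³ = 188785 mm³.
A = π r² = π × 0.875² = 2.4053 mm².
L = V/A = 188785/2.4053 = 78487.09 mm → 78.49 m.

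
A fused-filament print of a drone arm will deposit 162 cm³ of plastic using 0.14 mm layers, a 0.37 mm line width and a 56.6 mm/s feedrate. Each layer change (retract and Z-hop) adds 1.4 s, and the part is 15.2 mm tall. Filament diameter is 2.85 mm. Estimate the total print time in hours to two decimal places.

15.39 hours

Bead cross-section: 0.14 × 0.37 → 0.0518 mm².
Total extruded path = 162000/0.0518 = 3127413.1 mm.
Time extruding = 3127413.1 / 56.6, so 55254.6 s.
Number of layers: 15.2 / 0.14 → 109 (rounded up).
Z-hop total: 109 × 1.4 → 152.6 s.
Altogether 55254.6 + 152.6 = 55407.2 s, i.e. 15.39 hours.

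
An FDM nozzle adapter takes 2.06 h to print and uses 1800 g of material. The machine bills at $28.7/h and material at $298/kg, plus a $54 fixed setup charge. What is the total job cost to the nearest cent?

$649.52

Machine cost: 28.7 × 2.06 → $59.122.
Feedstock cost = 298 × 1800/1000, so $536.40.
Adding setup: 59.122 + 536.40 + 54 → 649.522 ≈ $649.52.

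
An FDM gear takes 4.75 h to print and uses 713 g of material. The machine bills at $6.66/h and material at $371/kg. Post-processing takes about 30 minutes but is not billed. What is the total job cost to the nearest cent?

$296.16

Machine-time cost = 6.66 × 4.75, so $31.635.
Material charge = 371 × 713/1000, so $264.523.
Total = 31.635 + 264.523 = 296.158 ≈ $296.16.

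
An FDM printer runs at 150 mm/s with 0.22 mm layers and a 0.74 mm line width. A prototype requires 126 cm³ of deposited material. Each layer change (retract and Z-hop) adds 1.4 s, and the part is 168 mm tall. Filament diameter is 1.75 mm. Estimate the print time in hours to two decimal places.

1.73 hours

Bead cross-section = 0.22 × 0.74 = 0.1628 mm².
Path length: 126000 mm³ / 0.1628 mm² → 773955.8 mm.
Extrusion time = 773955.8 / 150, so 5159.7 s.
Layers = ⌈168/0.22⌉ = 764.
Z-hop total = 764 × 1.4, so 1069.6 s.
Total = 5159.7 + 1069.6 = 6229.3 s = 1.73 hours.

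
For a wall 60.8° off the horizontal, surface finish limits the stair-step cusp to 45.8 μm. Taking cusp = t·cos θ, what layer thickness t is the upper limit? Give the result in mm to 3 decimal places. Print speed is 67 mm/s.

cos(60.8°) = 0.4879; t_max = 0.0458/0.4879 = 0.094 mm.

0.094 mm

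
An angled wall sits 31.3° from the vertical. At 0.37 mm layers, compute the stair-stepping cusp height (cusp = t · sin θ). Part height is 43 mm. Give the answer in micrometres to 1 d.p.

sin(31.3°) = 0.5195, so cusp = 0.37 × 0.5195 = 0.192215 mm → 192.2 μm.

192.2 μm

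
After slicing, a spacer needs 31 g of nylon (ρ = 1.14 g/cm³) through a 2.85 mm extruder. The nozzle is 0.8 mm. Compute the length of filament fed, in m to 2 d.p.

4.26 m

Volume = 31 g / 1.14 g·cm⁻³ = 27.193 cm³ = 27193 mm³.
A = π r² = π × 1.425² = 6.3794 mm².
L = V/A = 27193/6.3794 = 4262.63 mm → 4.26 m.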